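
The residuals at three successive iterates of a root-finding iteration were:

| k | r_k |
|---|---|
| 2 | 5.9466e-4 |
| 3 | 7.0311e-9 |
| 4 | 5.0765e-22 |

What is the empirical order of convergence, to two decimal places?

p ≈ ln(r_4/r_3) / ln(r_3/r_2)
  = ln(5.0765e-22/7.0311e-9) / ln(7.0311e-9/5.9466e-4)
  = ln(7.22007e-14) / ln(1.18237e-05)
  = -30.25933 / -11.34540 ≈ 2.66710

2.67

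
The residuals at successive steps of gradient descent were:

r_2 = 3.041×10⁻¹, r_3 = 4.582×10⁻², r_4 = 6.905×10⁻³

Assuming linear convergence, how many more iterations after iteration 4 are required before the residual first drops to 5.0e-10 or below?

Rate ρ ≈ r_4/r_3 = 6.905×10⁻³/4.582×10⁻² = 0.1507.
After j more steps, r_{4+j} ≈ 6.905×10⁻³·ρ^j; need ρ^j ≤ 5.0e-10/6.905×10⁻³ = 7.24113e-08.
j ≥ ln(7.24113e-08)/ln(0.1507) = -16.4409/-1.89246 = 8.688.
So 9 more iterations are needed.

9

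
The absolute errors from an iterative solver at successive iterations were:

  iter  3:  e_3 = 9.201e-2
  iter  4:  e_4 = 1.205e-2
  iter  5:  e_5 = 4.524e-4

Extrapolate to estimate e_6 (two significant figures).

2.3e-6

First estimate the order: p ≈ ln(e_5/e_4) / ln(e_4/e_3) = ln(4.524e-4/1.205e-2)/ln(1.205e-2/9.201e-2) = ln(0.0375436)/ln(0.130964) ≈ 1.6146.
Then e_6 ≈ e_5·(e_5/e_4)^p = 4.524e-4·(0.0375436)^1.6146 = 4.524e-4·0.00499397 ≈ 2.259e-06.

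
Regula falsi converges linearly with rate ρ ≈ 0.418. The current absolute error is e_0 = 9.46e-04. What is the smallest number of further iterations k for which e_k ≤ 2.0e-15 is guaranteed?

After k steps, e_k ≈ 9.46e-04·0.418^k.
Need 0.418^k ≤ 2.0e-15/9.46e-04 = 2.11416e-12.
k ≥ ln(2.11416e-12)/ln(0.418) = -26.8824/-0.87227 = 30.819.
Smallest integer k = 31.

31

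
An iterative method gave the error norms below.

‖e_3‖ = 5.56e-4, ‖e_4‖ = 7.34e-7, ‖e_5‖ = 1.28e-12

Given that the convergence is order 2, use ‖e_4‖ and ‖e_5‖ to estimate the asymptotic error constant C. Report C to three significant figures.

2.38

C ≈ ‖e_5‖ / ‖e_4‖^2
  = 1.28e-12 / (7.34e-7)^2
  = 1.28e-12 / 5.38756e-13 ≈ 2.3758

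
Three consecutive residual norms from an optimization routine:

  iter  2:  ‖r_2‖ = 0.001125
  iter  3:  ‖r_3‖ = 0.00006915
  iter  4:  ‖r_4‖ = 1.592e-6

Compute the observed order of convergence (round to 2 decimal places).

1.35

p ≈ ln(‖r_4‖/‖r_3‖) / ln(‖r_3‖/‖r_2‖)
  = ln(1.592e-6/0.00006915) / ln(0.00006915/0.001125)
  = ln(0.0230224) / ln(0.0614667)
  = -3.77129 / -2.78926 ≈ 1.35208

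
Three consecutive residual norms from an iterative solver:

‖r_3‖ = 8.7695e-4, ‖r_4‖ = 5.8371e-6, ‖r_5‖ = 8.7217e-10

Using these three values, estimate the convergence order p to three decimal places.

p ≈ ln(‖r_5‖/‖r_4‖) / ln(‖r_4‖/‖r_3‖)
  = ln(8.7217e-10/5.8371e-6) / ln(5.8371e-6/8.7695e-4)
  = ln(0.000149418) / ln(0.00665614)
  = -8.808763 / -5.012216 ≈ 1.757459

1.757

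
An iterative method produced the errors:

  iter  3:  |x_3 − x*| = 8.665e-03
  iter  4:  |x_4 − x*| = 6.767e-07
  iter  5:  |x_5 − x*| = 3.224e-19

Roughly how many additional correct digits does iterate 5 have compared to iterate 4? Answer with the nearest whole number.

Digits gained ≈ log₁₀(|x_4 − x*|/|x_5 − x*|) = log₁₀(6.767e-07/3.224e-19) = log₁₀(2.09895e+12) ≈ 12.322.

12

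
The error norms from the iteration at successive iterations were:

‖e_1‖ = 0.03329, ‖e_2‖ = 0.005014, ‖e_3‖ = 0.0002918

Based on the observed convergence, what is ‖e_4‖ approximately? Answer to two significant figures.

First estimate the order: p ≈ ln(‖e_3‖/‖e_2‖) / ln(‖e_2‖/‖e_1‖) = ln(0.0002918/0.005014)/ln(0.005014/0.03329) = ln(0.058197)/ln(0.150616) ≈ 1.5023.
Then ‖e_4‖ ≈ ‖e_3‖·(‖e_3‖/‖e_2‖)^p = 0.0002918·(0.058197)^1.5023 = 0.0002918·0.0139479 ≈ 4.07e-06.

4.1e-6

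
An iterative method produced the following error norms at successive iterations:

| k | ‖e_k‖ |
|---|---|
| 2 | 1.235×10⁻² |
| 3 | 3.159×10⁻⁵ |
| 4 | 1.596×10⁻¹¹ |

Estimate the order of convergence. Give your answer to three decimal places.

p ≈ ln(‖e_4‖/‖e_3‖) / ln(‖e_3‖/‖e_2‖)
  = ln(1.596×10⁻¹¹/3.159×10⁻⁵) / ln(3.159×10⁻⁵/1.235×10⁻²)
  = ln(5.05223e-07) / ln(0.00255789)
  = -14.498266 / -5.968573 ≈ 2.429101

2.429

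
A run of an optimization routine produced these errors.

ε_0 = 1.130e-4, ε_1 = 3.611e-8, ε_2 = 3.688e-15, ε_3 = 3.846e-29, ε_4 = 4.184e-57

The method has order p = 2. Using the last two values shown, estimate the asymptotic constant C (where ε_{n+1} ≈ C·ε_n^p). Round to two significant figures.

2.8

C ≈ ε_4 / ε_3^2
  = 4.184e-57 / (3.846e-29)^2
  = 4.184e-57 / 1.47917e-57 ≈ 2.8286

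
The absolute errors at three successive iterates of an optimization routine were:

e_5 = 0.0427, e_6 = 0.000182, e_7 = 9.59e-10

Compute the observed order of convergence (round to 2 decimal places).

2.23

p ≈ ln(e_7/e_6) / ln(e_6/e_5)
  = ln(9.59e-10/0.000182) / ln(0.000182/0.0427)
  = ln(5.26923e-06) / ln(0.0042623)
  = -12.15363 / -5.45795 ≈ 2.22678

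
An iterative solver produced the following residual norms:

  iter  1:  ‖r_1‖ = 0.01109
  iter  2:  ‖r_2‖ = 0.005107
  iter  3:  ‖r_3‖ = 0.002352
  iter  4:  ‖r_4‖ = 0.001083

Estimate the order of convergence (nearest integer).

1

Consecutive ratios: ‖r_4‖/‖r_3‖ = 0.001083/0.002352 = 0.460459, ‖r_3‖/‖r_2‖ = 0.002352/0.005107 = 0.460544.
p ≈ ln(0.460459)/ln(0.460544) = -0.7755/-0.7753 ≈ 1.00.
So the convergence is linear (order 1).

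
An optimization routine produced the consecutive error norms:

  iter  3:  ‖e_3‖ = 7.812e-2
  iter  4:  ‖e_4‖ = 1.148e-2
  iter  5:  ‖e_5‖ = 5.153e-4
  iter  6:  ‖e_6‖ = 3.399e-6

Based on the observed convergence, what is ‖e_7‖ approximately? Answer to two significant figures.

1.0e-9

First estimate the order: p ≈ ln(‖e_6‖/‖e_5‖) / ln(‖e_5‖/‖e_4‖) = ln(3.399e-6/5.153e-4)/ln(5.153e-4/1.148e-2) = ln(0.00659616)/ln(0.0448868) ≈ 1.6179.
Then ‖e_7‖ ≈ ‖e_6‖·(‖e_6‖/‖e_5‖)^p = 3.399e-6·(0.00659616)^1.6179 = 3.399e-6·0.000296368 ≈ 1.007e-09.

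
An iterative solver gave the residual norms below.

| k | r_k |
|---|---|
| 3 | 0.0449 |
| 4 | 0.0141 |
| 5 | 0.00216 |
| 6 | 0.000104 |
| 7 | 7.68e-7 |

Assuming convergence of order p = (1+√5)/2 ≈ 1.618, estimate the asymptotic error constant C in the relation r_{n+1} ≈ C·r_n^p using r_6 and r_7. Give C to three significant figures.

C ≈ r_7 / r_6^1.618
  = 7.68e-7 / (0.000104)^1.618
  = 7.68e-7 / 3.59385e-07 ≈ 2.137

2.14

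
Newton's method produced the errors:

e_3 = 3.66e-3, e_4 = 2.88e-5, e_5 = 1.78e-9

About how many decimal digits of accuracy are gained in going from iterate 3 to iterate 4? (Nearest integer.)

2

Digits gained ≈ log₁₀(e_3/e_4) = log₁₀(3.66e-3/2.88e-5) = log₁₀(127.083) ≈ 2.104.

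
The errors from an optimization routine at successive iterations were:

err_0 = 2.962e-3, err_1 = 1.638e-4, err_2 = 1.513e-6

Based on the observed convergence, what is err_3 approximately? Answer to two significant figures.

First estimate the order: p ≈ ln(err_2/err_1) / ln(err_1/err_0) = ln(1.513e-6/1.638e-4)/ln(1.638e-4/2.962e-3) = ln(0.00923687)/ln(0.0553005) ≈ 1.6182.
Then err_3 ≈ err_2·(err_2/err_1)^p = 1.513e-6·(0.00923687)^1.6182 = 1.513e-6·0.000510284 ≈ 7.721e-10.

7.7e-10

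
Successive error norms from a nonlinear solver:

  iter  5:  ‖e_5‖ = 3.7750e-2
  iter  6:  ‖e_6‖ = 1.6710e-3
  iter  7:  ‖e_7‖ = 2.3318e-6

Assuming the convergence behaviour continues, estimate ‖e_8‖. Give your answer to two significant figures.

2.2e-12

First estimate the order: p ≈ ln(‖e_7‖/‖e_6‖) / ln(‖e_6‖/‖e_5‖) = ln(2.3318e-6/1.6710e-3)/ln(1.6710e-3/3.7750e-2) = ln(0.00139545)/ln(0.0442649) ≈ 2.1089.
Then ‖e_8‖ ≈ ‖e_7‖·(‖e_7‖/‖e_6‖)^p = 2.3318e-6·(0.00139545)^2.1089 = 2.3318e-6·9.51673e-07 ≈ 2.219e-12.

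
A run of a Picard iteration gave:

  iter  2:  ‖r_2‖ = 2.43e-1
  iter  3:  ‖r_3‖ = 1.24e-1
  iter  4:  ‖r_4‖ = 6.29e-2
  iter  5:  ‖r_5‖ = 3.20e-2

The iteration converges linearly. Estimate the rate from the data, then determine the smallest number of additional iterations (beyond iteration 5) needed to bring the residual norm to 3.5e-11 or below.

31

Rate ρ ≈ ‖r_5‖/‖r_4‖ = 3.20e-2/6.29e-2 = 0.5087.
After j more steps, ‖r_{5+j}‖ ≈ 3.20e-2·ρ^j; need ρ^j ≤ 3.5e-11/3.20e-2 = 1.09375e-09.
j ≥ ln(1.09375e-09)/ln(0.5087) = -20.6337/-0.67590 = 30.528.
So 31 more iterations are needed.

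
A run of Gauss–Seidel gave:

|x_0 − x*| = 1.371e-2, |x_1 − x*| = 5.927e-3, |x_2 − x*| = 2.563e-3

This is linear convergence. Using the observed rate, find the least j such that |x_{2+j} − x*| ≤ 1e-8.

15

Rate ρ ≈ |x_2 − x*|/|x_1 − x*| = 2.563e-3/5.927e-3 = 0.4324.
After j more steps, |x_{2+j} − x*| ≈ 2.563e-3·ρ^j; need ρ^j ≤ 1e-8/2.563e-3 = 3.90168e-06.
j ≥ ln(3.90168e-06)/ln(0.4324) = -12.4541/-0.83840 = 14.855.
So 15 more iterations are needed.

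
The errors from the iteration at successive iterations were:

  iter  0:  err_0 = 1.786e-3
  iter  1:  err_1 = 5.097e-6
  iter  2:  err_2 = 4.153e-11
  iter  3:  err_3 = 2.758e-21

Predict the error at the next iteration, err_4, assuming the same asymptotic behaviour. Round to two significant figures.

First estimate the order: p ≈ ln(err_3/err_2) / ln(err_2/err_1) = ln(2.758e-21/4.153e-11)/ln(4.153e-11/5.097e-6) = ln(6.64098e-11)/ln(8.14793e-06) ≈ 2.0000.
Then err_4 ≈ err_3·(err_3/err_2)^p = 2.758e-21·(6.64098e-11)^2.0000 = 2.758e-21·4.41026e-21 ≈ 1.216e-41.

1.2e-41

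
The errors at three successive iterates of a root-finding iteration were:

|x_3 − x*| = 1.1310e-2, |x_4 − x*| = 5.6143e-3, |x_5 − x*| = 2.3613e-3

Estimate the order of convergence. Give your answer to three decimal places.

p ≈ ln(|x_5 − x*|/|x_4 − x*|) / ln(|x_4 − x*|/|x_3 − x*|)
  = ln(2.3613e-3/5.6143e-3) / ln(5.6143e-3/1.1310e-2)
  = ln(0.420587) / ln(0.496401)
  = -0.866104 / -0.700371 ≈ 1.236636

1.237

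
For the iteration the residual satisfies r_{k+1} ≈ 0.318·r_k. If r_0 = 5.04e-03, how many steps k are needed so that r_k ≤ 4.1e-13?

After k steps, r_k ≈ 5.04e-03·0.318^k.
Need 0.318^k ≤ 4.1e-13/5.04e-03 = 8.13492e-11.
k ≥ ln(8.13492e-11)/ln(0.318) = -23.2323/-1.14570 = 20.278.
Smallest integer k = 21.

21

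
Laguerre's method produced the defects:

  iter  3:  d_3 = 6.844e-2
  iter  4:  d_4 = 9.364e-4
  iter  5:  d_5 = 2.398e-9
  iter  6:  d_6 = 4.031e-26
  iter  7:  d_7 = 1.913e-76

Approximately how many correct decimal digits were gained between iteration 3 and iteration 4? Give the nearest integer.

Digits gained ≈ log₁₀(d_3/d_4) = log₁₀(6.844e-2/9.364e-4) = log₁₀(73.0884) ≈ 1.864.

2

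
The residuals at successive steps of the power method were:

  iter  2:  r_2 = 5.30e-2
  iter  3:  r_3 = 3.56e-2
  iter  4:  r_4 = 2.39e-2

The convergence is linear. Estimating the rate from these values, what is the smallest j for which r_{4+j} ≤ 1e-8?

Rate ρ ≈ r_4/r_3 = 2.39e-2/3.56e-2 = 0.6713.
After j more steps, r_{4+j} ≈ 2.39e-2·ρ^j; need ρ^j ≤ 1e-8/2.39e-2 = 4.1841e-07.
j ≥ ln(4.1841e-07)/ln(0.6713) = -14.6868/-0.39854 = 36.852.
So 37 more iterations are needed.

37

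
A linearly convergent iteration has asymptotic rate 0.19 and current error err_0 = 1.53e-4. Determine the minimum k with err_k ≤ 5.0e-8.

After k steps, err_k ≈ 1.53e-4·0.19^k.
Need 0.19^k ≤ 5.0e-8/1.53e-4 = 0.000326797.
k ≥ ln(0.000326797)/ln(0.19) = -8.0262/-1.66073 = 4.833.
Smallest integer k = 5.

5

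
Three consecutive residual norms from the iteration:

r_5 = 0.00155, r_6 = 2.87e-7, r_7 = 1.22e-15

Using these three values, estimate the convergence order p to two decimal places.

p ≈ ln(r_7/r_6) / ln(r_6/r_5)
  = ln(1.22e-15/2.87e-7) / ln(2.87e-7/0.00155)
  = ln(4.25087e-09) / ln(0.000185161)
  = -19.27614 / -8.59428 ≈ 2.24290

2.24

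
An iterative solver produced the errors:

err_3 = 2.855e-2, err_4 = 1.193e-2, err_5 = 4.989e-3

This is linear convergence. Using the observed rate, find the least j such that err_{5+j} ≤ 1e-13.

Rate ρ ≈ err_5/err_4 = 4.989e-3/1.193e-2 = 0.4182.
After j more steps, err_{5+j} ≈ 4.989e-3·ρ^j; need ρ^j ≤ 1e-13/4.989e-3 = 2.00441e-11.
j ≥ ln(2.00441e-11)/ln(0.4182) = -24.6331/-0.87180 = 28.255.
So 29 more iterations are needed.

29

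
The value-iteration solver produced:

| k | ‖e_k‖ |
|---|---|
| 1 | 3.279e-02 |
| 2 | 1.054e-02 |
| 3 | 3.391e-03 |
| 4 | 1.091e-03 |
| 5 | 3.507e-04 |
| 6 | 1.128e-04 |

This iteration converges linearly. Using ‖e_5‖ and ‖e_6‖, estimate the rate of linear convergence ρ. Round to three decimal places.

0.322

ρ ≈ ‖e_6‖/‖e_5‖ = 1.128e-04/3.507e-04 = 0.32164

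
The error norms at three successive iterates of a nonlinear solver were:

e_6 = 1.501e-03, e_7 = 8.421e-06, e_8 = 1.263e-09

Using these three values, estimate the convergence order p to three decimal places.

1.699

p ≈ ln(e_8/e_7) / ln(e_7/e_6)
  = ln(1.263e-09/8.421e-06) / ln(8.421e-06/1.501e-03)
  = ln(0.000149982) / ln(0.00561026)
  = -8.804995 / -5.183158 ≈ 1.698770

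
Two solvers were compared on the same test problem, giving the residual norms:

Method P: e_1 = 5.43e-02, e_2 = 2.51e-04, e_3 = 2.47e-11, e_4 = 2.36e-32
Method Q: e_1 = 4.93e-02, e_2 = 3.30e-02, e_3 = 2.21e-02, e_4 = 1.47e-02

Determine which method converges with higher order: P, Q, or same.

Method P: p ≈ ln(2.36e-32/2.47e-11)/ln(2.47e-11/2.51e-04) ≈ 3.00.
Method Q: p ≈ ln(1.47e-02/2.21e-02)/ln(2.21e-02/3.30e-02) ≈ 1.02.
Method P has the higher order (≈3.0 vs ≈1.0).

P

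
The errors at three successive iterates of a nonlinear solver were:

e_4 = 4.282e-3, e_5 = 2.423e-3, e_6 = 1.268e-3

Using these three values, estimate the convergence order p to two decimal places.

1.14

p ≈ ln(e_6/e_5) / ln(e_5/e_4)
  = ln(1.268e-3/2.423e-3) / ln(2.423e-3/4.282e-3)
  = ln(0.523318) / ln(0.565857)
  = -0.64757 / -0.56941 ≈ 1.13726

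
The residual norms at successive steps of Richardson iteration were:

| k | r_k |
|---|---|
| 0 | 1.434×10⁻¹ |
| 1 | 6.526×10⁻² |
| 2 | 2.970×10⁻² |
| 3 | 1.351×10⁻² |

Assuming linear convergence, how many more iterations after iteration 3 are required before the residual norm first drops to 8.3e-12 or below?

Rate ρ ≈ r_3/r_2 = 1.351×10⁻²/2.970×10⁻² = 0.4549.
After j more steps, r_{3+j} ≈ 1.351×10⁻²·ρ^j; need ρ^j ≤ 8.3e-12/1.351×10⁻² = 6.1436e-10.
j ≥ ln(6.1436e-10)/ln(0.4549) = -21.2104/-0.78768 = 26.928.
So 27 more iterations are needed.

27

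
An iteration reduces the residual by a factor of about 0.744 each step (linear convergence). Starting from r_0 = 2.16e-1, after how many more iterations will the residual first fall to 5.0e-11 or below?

76

After k steps, r_k ≈ 2.16e-1·0.744^k.
Need 0.744^k ≤ 5.0e-11/2.16e-1 = 2.31481e-10.
k ≥ ln(2.31481e-10)/ln(0.744) = -22.1865/-0.29571 = 75.028.
Smallest integer k = 76.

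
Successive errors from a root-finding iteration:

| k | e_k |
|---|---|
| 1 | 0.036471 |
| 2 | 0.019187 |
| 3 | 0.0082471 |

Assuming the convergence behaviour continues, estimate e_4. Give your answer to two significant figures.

First estimate the order: p ≈ ln(e_3/e_2) / ln(e_2/e_1) = ln(0.0082471/0.019187)/ln(0.019187/0.036471) = ln(0.429827)/ln(0.526089) ≈ 1.3146.
Then e_4 ≈ e_3·(e_3/e_2)^p = 0.0082471·(0.429827)^1.3146 = 0.0082471·0.329555 ≈ 0.002718.

2.7e-3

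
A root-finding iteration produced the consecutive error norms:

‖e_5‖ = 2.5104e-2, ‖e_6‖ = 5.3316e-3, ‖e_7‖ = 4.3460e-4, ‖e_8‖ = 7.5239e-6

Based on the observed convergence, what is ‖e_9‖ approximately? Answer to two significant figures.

First estimate the order: p ≈ ln(‖e_8‖/‖e_7‖) / ln(‖e_7‖/‖e_6‖) = ln(7.5239e-6/4.3460e-4)/ln(4.3460e-4/5.3316e-3) = ln(0.0173122)/ln(0.081514) ≈ 1.6180.
Then ‖e_9‖ ≈ ‖e_8‖·(‖e_8‖/‖e_7‖)^p = 7.5239e-6·(0.0173122)^1.6180 = 7.5239e-6·0.00141141 ≈ 1.062e-08.

1.1e-8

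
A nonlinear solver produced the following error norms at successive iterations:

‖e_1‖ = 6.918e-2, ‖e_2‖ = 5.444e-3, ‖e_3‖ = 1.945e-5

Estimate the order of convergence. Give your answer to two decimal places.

2.22

p ≈ ln(‖e_3‖/‖e_2‖) / ln(‖e_2‖/‖e_1‖)
  = ln(1.945e-5/5.444e-3) / ln(5.444e-3/6.918e-2)
  = ln(0.00357274) / ln(0.0786933)
  = -5.63442 / -2.54220 ≈ 2.21636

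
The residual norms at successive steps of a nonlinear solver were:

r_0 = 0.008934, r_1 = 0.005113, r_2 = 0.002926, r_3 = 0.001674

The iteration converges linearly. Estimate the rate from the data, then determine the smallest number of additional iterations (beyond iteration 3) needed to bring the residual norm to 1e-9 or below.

26

Rate ρ ≈ r_3/r_2 = 0.001674/0.002926 = 0.5721.
After j more steps, r_{3+j} ≈ 0.001674·ρ^j; need ρ^j ≤ 1e-9/0.001674 = 5.97372e-07.
j ≥ ln(5.97372e-07)/ln(0.5721) = -14.3307/-0.55844 = 25.662.
So 26 more iterations are needed.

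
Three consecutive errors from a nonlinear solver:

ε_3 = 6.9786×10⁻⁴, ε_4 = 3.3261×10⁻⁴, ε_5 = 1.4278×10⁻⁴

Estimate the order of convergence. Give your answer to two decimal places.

1.14

p ≈ ln(ε_5/ε_4) / ln(ε_4/ε_3)
  = ln(1.4278×10⁻⁴/3.3261×10⁻⁴) / ln(3.3261×10⁻⁴/6.9786×10⁻⁴)
  = ln(0.429272) / ln(0.476614)
  = -0.84566 / -0.74105 ≈ 1.14116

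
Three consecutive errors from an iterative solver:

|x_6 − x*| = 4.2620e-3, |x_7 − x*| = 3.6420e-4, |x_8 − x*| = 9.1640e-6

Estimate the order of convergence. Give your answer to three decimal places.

p ≈ ln(|x_8 − x*|/|x_7 − x*|) / ln(|x_7 − x*|/|x_6 − x*|)
  = ln(9.1640e-6/3.6420e-4) / ln(3.6420e-4/4.2620e-3)
  = ln(0.025162) / ln(0.0854528)
  = -3.682420 / -2.459791 ≈ 1.497046

1.497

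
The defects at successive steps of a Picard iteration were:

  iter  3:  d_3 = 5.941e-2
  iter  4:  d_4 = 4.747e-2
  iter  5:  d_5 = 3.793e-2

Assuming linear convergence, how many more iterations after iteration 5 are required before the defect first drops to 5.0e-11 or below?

92

Rate ρ ≈ d_5/d_4 = 3.793e-2/4.747e-2 = 0.7990.
After j more steps, d_{5+j} ≈ 3.793e-2·ρ^j; need ρ^j ≤ 5.0e-11/3.793e-2 = 1.31822e-09.
j ≥ ln(1.31822e-09)/ln(0.7990) = -20.4470/-0.22439 = 91.123.
So 92 more iterations are needed.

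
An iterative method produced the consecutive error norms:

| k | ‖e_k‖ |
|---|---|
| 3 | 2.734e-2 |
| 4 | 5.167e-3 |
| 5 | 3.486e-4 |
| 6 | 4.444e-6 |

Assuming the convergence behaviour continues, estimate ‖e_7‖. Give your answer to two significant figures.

First estimate the order: p ≈ ln(‖e_6‖/‖e_5‖) / ln(‖e_5‖/‖e_4‖) = ln(4.444e-6/3.486e-4)/ln(3.486e-4/5.167e-3) = ln(0.0127481)/ln(0.0674666) ≈ 1.6180.
Then ‖e_7‖ ≈ ‖e_6‖·(‖e_6‖/‖e_5‖)^p = 4.444e-6·(0.0127481)^1.6180 = 4.444e-6·0.000860222 ≈ 3.823e-09.

3.8e-9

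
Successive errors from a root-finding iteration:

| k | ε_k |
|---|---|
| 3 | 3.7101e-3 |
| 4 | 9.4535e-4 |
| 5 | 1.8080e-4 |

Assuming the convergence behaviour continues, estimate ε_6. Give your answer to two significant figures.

2.4e-5

First estimate the order: p ≈ ln(ε_5/ε_4) / ln(ε_4/ε_3) = ln(1.8080e-4/9.4535e-4)/ln(9.4535e-4/3.7101e-3) = ln(0.191252)/ln(0.254804) ≈ 1.2098.
Then ε_6 ≈ ε_5·(ε_5/ε_4)^p = 1.8080e-4·(0.191252)^1.2098 = 1.8080e-4·0.135172 ≈ 2.444e-05.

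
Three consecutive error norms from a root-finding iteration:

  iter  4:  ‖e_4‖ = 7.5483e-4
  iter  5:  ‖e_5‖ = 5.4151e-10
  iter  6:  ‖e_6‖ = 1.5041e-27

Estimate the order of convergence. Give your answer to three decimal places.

p ≈ ln(‖e_6‖/‖e_5‖) / ln(‖e_5‖/‖e_4‖)
  = ln(1.5041e-27/5.4151e-10) / ln(5.4151e-10/7.5483e-4)
  = ln(2.7776e-18) / ln(7.17393e-07)
  = -40.424944 / -14.147642 ≈ 2.857363

2.857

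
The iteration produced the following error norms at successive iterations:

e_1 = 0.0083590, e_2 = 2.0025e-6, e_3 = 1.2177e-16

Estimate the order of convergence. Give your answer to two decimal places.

2.82

p ≈ ln(e_3/e_2) / ln(e_2/e_1)
  = ln(1.2177e-16/2.0025e-6) / ln(2.0025e-6/0.0083590)
  = ln(6.0809e-11) / ln(0.000239562)
  = -23.52328 / -8.33670 ≈ 2.82165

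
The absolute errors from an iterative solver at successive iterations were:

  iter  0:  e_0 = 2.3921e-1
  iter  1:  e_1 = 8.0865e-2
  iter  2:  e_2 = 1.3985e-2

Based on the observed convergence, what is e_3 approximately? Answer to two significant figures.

8.2e-4

First estimate the order: p ≈ ln(e_2/e_1) / ln(e_1/e_0) = ln(1.3985e-2/8.0865e-2)/ln(8.0865e-2/2.3921e-1) = ln(0.172943)/ln(0.33805) ≈ 1.6180.
Then e_3 ≈ e_2·(e_2/e_1)^p = 1.3985e-2·(0.172943)^1.6180 = 1.3985e-2·0.0584692 ≈ 0.0008177.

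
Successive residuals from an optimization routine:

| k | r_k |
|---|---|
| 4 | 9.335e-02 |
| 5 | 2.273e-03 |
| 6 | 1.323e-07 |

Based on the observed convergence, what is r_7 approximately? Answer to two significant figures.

1.0e-18

First estimate the order: p ≈ ln(r_6/r_5) / ln(r_5/r_4) = ln(1.323e-07/2.273e-03)/ln(2.273e-03/9.335e-02) = ln(5.8205e-05)/ln(0.0243492) ≈ 2.6247.
Then r_7 ≈ r_6·(r_6/r_5)^p = 1.323e-07·(5.8205e-05)^2.6247 = 1.323e-07·7.6611e-12 ≈ 1.014e-18.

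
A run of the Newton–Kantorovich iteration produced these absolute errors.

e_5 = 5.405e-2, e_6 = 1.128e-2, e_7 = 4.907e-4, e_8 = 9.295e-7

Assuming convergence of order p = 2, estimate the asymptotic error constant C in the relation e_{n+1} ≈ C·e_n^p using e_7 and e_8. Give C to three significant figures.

C ≈ e_8 / e_7^2
  = 9.295e-7 / (4.907e-4)^2
  = 9.295e-7 / 2.40786e-07 ≈ 3.8603

3.86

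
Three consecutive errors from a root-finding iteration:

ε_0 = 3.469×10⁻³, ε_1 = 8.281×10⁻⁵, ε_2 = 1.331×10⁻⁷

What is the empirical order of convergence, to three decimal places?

p ≈ ln(ε_2/ε_1) / ln(ε_1/ε_0)
  = ln(1.331×10⁻⁷/8.281×10⁻⁵) / ln(8.281×10⁻⁵/3.469×10⁻³)
  = ln(0.00160729) / ln(0.0238714)
  = -6.433206 / -3.735074 ≈ 1.722377

1.722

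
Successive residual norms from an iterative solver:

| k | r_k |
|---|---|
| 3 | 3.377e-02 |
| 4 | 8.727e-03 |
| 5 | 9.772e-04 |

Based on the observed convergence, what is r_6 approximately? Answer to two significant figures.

2.8e-5

First estimate the order: p ≈ ln(r_5/r_4) / ln(r_4/r_3) = ln(9.772e-04/8.727e-03)/ln(8.727e-03/3.377e-02) = ln(0.111974)/ln(0.258425) ≈ 1.6181.
Then r_6 ≈ r_5·(r_5/r_4)^p = 9.772e-04·(0.111974)^1.6181 = 9.772e-04·0.0289319 ≈ 2.827e-05.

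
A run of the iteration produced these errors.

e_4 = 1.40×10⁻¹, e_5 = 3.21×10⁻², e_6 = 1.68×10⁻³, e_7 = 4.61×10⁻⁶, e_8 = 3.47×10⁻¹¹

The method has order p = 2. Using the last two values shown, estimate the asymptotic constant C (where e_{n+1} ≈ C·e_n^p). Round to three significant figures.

1.63

C ≈ e_8 / e_7^2
  = 3.47×10⁻¹¹ / (4.61×10⁻⁶)^2
  = 3.47×10⁻¹¹ / 2.12521e-11 ≈ 1.6328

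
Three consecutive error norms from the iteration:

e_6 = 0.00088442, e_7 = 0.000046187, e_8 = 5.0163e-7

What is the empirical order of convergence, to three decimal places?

1.532

p ≈ ln(e_8/e_7) / ln(e_7/e_6)
  = ln(5.0163e-7/0.000046187) / ln(0.000046187/0.00088442)
  = ln(0.0108608) / ln(0.0522229)
  = -4.522595 / -2.952234 ≈ 1.531923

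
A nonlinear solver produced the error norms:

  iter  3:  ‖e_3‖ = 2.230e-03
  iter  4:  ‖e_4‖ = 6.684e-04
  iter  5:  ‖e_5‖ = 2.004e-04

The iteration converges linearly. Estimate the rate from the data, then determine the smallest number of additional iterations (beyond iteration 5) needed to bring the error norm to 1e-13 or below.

Rate ρ ≈ ‖e_5‖/‖e_4‖ = 2.004e-04/6.684e-04 = 0.2998.
After j more steps, ‖e_{5+j}‖ ≈ 2.004e-04·ρ^j; need ρ^j ≤ 1e-13/2.004e-04 = 4.99002e-10.
j ≥ ln(4.99002e-10)/ln(0.2998) = -21.4184/-1.20464 = 17.780.
So 18 more iterations are needed.

18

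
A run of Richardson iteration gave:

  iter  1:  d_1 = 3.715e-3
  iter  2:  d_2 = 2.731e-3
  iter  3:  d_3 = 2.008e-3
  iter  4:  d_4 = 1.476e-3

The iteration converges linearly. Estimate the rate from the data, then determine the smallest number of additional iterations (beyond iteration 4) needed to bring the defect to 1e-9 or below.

47

Rate ρ ≈ d_4/d_3 = 1.476e-3/2.008e-3 = 0.7351.
After j more steps, d_{4+j} ≈ 1.476e-3·ρ^j; need ρ^j ≤ 1e-9/1.476e-3 = 6.77507e-07.
j ≥ ln(6.77507e-07)/ln(0.7351) = -14.2048/-0.30775 = 46.157.
So 47 more iterations are needed.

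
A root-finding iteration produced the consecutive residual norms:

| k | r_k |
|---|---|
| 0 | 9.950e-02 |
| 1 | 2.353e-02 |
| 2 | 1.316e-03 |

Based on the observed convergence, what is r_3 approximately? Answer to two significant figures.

First estimate the order: p ≈ ln(r_2/r_1) / ln(r_1/r_0) = ln(1.316e-03/2.353e-02)/ln(2.353e-02/9.950e-02) = ln(0.0559286)/ln(0.236482) ≈ 1.9999.
Then r_3 ≈ r_2·(r_2/r_1)^p = 1.316e-03·(0.0559286)^1.9999 = 1.316e-03·0.00312891 ≈ 4.118e-06.

4.1e-6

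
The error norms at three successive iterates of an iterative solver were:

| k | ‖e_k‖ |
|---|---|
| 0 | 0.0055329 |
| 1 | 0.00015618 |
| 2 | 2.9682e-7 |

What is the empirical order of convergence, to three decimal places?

1.756

p ≈ ln(‖e_2‖/‖e_1‖) / ln(‖e_1‖/‖e_0‖)
  = ln(2.9682e-7/0.00015618) / ln(0.00015618/0.0055329)
  = ln(0.0019005) / ln(0.0282275)
  = -6.265638 / -3.567459 ≈ 1.756331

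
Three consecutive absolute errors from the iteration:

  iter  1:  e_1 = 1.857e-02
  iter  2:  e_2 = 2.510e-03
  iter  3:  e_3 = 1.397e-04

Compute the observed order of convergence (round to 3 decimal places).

p ≈ ln(e_3/e_2) / ln(e_2/e_1)
  = ln(1.397e-04/2.510e-03) / ln(2.510e-03/1.857e-02)
  = ln(0.0556574) / ln(0.135164)
  = -2.888540 / -2.001266 ≈ 1.443356

1.443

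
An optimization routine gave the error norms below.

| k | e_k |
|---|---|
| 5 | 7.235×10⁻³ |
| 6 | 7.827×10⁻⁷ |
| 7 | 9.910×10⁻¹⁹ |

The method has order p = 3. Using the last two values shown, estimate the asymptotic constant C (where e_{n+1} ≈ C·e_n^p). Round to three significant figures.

C ≈ e_7 / e_6^3
  = 9.910×10⁻¹⁹ / (7.827×10⁻⁷)^3
  = 9.910×10⁻¹⁹ / 4.79497e-19 ≈ 2.0667

2.07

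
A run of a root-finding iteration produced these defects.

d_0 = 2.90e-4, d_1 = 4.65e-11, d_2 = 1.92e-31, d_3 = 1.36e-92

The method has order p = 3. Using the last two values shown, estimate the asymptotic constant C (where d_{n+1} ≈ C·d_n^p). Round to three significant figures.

1.92

C ≈ d_3 / d_2^3
  = 1.36e-92 / (1.92e-31)^3
  = 1.36e-92 / 7.07789e-93 ≈ 1.9215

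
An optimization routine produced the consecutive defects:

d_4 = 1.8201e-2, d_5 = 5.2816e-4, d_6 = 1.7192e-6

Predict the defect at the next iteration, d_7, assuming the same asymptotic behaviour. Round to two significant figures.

1.6e-10

First estimate the order: p ≈ ln(d_6/d_5) / ln(d_5/d_4) = ln(1.7192e-6/5.2816e-4)/ln(5.2816e-4/1.8201e-2) = ln(0.00325507)/ln(0.0290182) ≈ 1.6180.
Then d_7 ≈ d_6·(d_6/d_5)^p = 1.7192e-6·(0.00325507)^1.6180 = 1.7192e-6·9.44762e-05 ≈ 1.624e-10.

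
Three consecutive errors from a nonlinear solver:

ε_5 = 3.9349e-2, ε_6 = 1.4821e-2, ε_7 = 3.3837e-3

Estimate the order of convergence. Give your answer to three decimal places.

p ≈ ln(ε_7/ε_6) / ln(ε_6/ε_5)
  = ln(3.3837e-3/1.4821e-2) / ln(1.4821e-2/3.9349e-2)
  = ln(0.228304) / ln(0.376655)
  = -1.477077 / -0.976426 ≈ 1.512738

1.513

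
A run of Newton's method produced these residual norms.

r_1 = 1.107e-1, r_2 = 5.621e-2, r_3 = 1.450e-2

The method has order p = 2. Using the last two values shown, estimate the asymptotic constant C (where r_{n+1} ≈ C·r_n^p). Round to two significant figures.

C ≈ r_3 / r_2^2
  = 1.450e-2 / (5.621e-2)^2
  = 1.450e-2 / 0.00315956 ≈ 4.5892

4.6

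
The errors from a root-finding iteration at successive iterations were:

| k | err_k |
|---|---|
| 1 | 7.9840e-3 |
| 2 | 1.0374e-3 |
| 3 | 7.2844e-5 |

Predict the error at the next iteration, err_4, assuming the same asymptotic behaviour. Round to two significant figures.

2.3e-6

First estimate the order: p ≈ ln(err_3/err_2) / ln(err_2/err_1) = ln(7.2844e-5/1.0374e-3)/ln(1.0374e-3/7.9840e-3) = ln(0.0702179)/ln(0.129935) ≈ 1.3016.
Then err_4 ≈ err_3·(err_3/err_2)^p = 7.2844e-5·(0.0702179)^1.3016 = 7.2844e-5·0.0315164 ≈ 2.296e-06.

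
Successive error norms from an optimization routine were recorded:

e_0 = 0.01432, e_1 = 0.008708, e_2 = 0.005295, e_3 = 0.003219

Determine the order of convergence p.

1

Consecutive ratios: e_3/e_2 = 0.003219/0.005295 = 0.607932, e_2/e_1 = 0.005295/0.008708 = 0.608062.
p ≈ ln(0.607932)/ln(0.608062) = -0.4977/-0.4975 ≈ 1.00.
So the convergence is linear (order 1).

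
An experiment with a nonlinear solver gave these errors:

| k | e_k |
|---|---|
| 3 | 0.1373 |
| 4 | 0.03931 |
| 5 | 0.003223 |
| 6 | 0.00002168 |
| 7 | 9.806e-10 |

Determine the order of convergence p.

2

Consecutive ratios: e_7/e_6 = 9.806e-10/0.00002168 = 4.52306e-05, e_6/e_5 = 0.00002168/0.003223 = 0.00672665.
p ≈ ln(4.52306e-05)/ln(0.00672665) = -10.0037/-5.0017 ≈ 2.00.
So the convergence is quadratic (order 2).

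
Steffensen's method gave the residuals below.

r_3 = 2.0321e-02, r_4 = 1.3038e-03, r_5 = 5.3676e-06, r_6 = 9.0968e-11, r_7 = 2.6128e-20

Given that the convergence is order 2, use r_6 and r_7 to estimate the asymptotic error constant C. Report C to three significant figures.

3.16

C ≈ r_7 / r_6^2
  = 2.6128e-20 / (9.0968e-11)^2
  = 2.6128e-20 / 8.27518e-21 ≈ 3.1574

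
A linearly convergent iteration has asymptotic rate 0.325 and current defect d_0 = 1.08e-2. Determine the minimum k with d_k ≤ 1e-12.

21

After k steps, d_k ≈ 1.08e-2·0.325^k.
Need 0.325^k ≤ 1e-12/1.08e-2 = 9.25926e-11.
k ≥ ln(9.25926e-11)/ln(0.325) = -23.1028/-1.12393 = 20.555.
Smallest integer k = 21.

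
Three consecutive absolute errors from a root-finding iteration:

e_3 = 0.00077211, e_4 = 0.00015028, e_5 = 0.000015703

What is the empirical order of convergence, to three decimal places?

p ≈ ln(e_5/e_4) / ln(e_4/e_3)
  = ln(0.000015703/0.00015028) / ln(0.00015028/0.00077211)
  = ln(0.104492) / ln(0.194635)
  = -2.258645 / -1.636629 ≈ 1.380059

1.380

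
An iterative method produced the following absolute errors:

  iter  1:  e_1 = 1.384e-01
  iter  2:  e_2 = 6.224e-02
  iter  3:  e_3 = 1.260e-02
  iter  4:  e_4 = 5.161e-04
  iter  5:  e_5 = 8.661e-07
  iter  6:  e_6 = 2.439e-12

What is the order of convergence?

Consecutive ratios: e_6/e_5 = 2.439e-12/8.661e-07 = 2.81607e-06, e_5/e_4 = 8.661e-07/5.161e-04 = 0.00167816.
p ≈ ln(2.81607e-06)/ln(0.00167816) = -12.7802/-6.3901 ≈ 2.00.
So the convergence is quadratic (order 2).

2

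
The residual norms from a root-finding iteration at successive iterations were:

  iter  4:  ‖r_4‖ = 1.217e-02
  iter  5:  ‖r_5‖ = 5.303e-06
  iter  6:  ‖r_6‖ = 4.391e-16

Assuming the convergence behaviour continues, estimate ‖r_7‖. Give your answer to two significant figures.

First estimate the order: p ≈ ln(‖r_6‖/‖r_5‖) / ln(‖r_5‖/‖r_4‖) = ln(4.391e-16/5.303e-06)/ln(5.303e-06/1.217e-02) = ln(8.28022e-11)/ln(0.000435744) ≈ 2.9999.
Then ‖r_7‖ ≈ ‖r_6‖·(‖r_6‖/‖r_5‖)^p = 4.391e-16·(8.28022e-11)^2.9999 = 4.391e-16·5.69028e-31 ≈ 2.499e-46.

2.5e-46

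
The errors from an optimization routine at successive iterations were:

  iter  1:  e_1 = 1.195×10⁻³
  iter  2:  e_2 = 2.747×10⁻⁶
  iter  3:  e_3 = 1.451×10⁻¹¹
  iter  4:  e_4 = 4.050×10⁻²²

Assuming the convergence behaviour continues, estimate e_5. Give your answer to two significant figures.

3.2e-43

First estimate the order: p ≈ ln(e_4/e_3) / ln(e_3/e_2) = ln(4.050×10⁻²²/1.451×10⁻¹¹)/ln(1.451×10⁻¹¹/2.747×10⁻⁶) = ln(2.79118e-11)/ln(5.28213e-06) ≈ 2.0000.
Then e_5 ≈ e_4·(e_4/e_3)^p = 4.050×10⁻²²·(2.79118e-11)^2.0000 = 4.050×10⁻²²·7.79069e-22 ≈ 3.155e-43.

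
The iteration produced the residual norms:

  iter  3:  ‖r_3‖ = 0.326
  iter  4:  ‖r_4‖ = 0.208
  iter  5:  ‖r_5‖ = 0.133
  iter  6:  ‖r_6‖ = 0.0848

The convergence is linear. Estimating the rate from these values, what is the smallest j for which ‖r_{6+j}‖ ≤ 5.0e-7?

Rate ρ ≈ ‖r_6‖/‖r_5‖ = 0.0848/0.133 = 0.6376.
After j more steps, ‖r_{6+j}‖ ≈ 0.0848·ρ^j; need ρ^j ≤ 5.0e-7/0.0848 = 5.89623e-06.
j ≥ ln(5.89623e-06)/ln(0.6376) = -12.0412/-0.45004 = 26.756.
So 27 more iterations are needed.

27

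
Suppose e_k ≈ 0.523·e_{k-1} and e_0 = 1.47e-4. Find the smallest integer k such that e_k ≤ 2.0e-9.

After k steps, e_k ≈ 1.47e-4·0.523^k.
Need 0.523^k ≤ 2.0e-9/1.47e-4 = 1.36054e-05.
k ≥ ln(1.36054e-05)/ln(0.523) = -11.2050/-0.64817 = 17.287.
Smallest integer k = 18.

18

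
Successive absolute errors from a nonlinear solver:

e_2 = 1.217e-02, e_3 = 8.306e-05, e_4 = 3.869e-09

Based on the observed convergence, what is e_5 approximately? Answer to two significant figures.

First estimate the order: p ≈ ln(e_4/e_3) / ln(e_3/e_2) = ln(3.869e-09/8.306e-05)/ln(8.306e-05/1.217e-02) = ln(4.65808e-05)/ln(0.00682498) ≈ 2.0000.
Then e_5 ≈ e_4·(e_4/e_3)^p = 3.869e-09·(4.65808e-05)^2.0000 = 3.869e-09·2.16977e-09 ≈ 8.395e-18.

8.4e-18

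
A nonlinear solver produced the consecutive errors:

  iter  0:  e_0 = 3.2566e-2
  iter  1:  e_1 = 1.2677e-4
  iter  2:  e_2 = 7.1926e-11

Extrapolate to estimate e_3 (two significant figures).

First estimate the order: p ≈ ln(e_2/e_1) / ln(e_1/e_0) = ln(7.1926e-11/1.2677e-4)/ln(1.2677e-4/3.2566e-2) = ln(5.67374e-07)/ln(0.00389271) ≈ 2.5920.
Then e_3 ≈ e_2·(e_2/e_1)^p = 7.1926e-11·(5.67374e-07)^2.5920 = 7.1926e-11·6.45698e-17 ≈ 4.644e-27.

4.6e-27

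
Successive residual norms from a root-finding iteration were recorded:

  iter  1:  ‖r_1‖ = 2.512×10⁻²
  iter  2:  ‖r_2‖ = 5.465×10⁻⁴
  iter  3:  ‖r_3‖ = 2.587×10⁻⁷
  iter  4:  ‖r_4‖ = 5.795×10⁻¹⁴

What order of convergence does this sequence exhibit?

2

Consecutive ratios: ‖r_4‖/‖r_3‖ = 5.795×10⁻¹⁴/2.587×10⁻⁷ = 2.24005e-07, ‖r_3‖/‖r_2‖ = 2.587×10⁻⁷/5.465×10⁻⁴ = 0.000473376.
p ≈ ln(2.24005e-07)/ln(0.000473376) = -15.3116/-7.6556 ≈ 2.00.
So the convergence is quadratic (order 2).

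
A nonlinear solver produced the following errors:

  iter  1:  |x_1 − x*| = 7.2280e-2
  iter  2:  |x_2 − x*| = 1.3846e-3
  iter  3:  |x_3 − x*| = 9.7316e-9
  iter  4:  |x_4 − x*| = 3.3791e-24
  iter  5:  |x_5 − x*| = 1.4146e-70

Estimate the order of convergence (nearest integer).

3

Consecutive ratios: |x_5 − x*|/|x_4 − x*| = 1.4146e-70/3.3791e-24 = 4.18632e-47, |x_4 − x*|/|x_3 − x*| = 3.3791e-24/9.7316e-9 = 3.4723e-16.
p ≈ ln(4.18632e-47)/ln(3.4723e-16) = -106.7897/-35.5965 ≈ 3.00.
So the convergence is cubic (order 3).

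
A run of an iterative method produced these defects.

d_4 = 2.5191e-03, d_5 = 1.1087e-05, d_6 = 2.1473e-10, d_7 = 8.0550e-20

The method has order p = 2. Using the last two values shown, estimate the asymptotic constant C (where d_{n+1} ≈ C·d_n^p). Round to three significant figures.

1.75

C ≈ d_7 / d_6^2
  = 8.0550e-20 / (2.1473e-10)^2
  = 8.0550e-20 / 4.6109e-20 ≈ 1.7469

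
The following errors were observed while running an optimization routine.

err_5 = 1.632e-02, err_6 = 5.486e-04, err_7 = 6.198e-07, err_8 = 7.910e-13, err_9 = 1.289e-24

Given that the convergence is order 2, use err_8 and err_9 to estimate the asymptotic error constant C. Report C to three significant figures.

C ≈ err_9 / err_8^2
  = 1.289e-24 / (7.910e-13)^2
  = 1.289e-24 / 6.25681e-25 ≈ 2.0602

2.06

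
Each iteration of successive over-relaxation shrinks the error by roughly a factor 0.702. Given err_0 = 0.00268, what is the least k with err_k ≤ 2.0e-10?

After k steps, err_k ≈ 0.00268·0.702^k.
Need 0.702^k ≤ 2.0e-10/0.00268 = 7.46269e-08.
k ≥ ln(7.46269e-08)/ln(0.702) = -16.4108/-0.35382 = 46.382.
Smallest integer k = 47.

47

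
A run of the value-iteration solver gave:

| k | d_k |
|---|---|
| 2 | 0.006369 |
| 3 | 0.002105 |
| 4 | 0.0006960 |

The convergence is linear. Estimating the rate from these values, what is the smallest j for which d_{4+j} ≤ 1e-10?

15

Rate ρ ≈ d_4/d_3 = 0.0006960/0.002105 = 0.3306.
After j more steps, d_{4+j} ≈ 0.0006960·ρ^j; need ρ^j ≤ 1e-10/0.0006960 = 1.43678e-07.
j ≥ ln(1.43678e-07)/ln(0.3306) = -15.7557/-1.10685 = 14.235.
So 15 more iterations are needed.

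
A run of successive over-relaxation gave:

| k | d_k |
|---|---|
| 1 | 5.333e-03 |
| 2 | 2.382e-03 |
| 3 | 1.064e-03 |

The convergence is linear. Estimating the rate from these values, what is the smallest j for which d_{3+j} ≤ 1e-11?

23

Rate ρ ≈ d_3/d_2 = 1.064e-03/2.382e-03 = 0.4467.
After j more steps, d_{3+j} ≈ 1.064e-03·ρ^j; need ρ^j ≤ 1e-11/1.064e-03 = 9.3985e-09.
j ≥ ln(9.3985e-09)/ln(0.4467) = -18.4827/-0.80587 = 22.935.
So 23 more iterations are needed.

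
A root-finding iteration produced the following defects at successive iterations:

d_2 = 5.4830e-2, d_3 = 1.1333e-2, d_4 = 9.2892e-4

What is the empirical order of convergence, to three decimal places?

p ≈ ln(d_4/d_3) / ln(d_3/d_2)
  = ln(9.2892e-4/1.1333e-2) / ln(1.1333e-2/5.4830e-2)
  = ln(0.0819659) / ln(0.206693)
  = -2.501452 / -1.576521 ≈ 1.586691

1.587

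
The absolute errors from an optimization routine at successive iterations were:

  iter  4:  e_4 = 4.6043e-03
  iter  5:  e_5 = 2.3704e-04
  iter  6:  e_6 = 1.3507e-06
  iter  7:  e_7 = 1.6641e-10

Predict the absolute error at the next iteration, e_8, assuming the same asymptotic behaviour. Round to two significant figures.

2.6e-17

First estimate the order: p ≈ ln(e_7/e_6) / ln(e_6/e_5) = ln(1.6641e-10/1.3507e-06)/ln(1.3507e-06/2.3704e-04) = ln(0.000123203)/ln(0.00569819) ≈ 1.7419.
Then e_8 ≈ e_7·(e_7/e_6)^p = 1.6641e-10·(0.000123203)^1.7419 = 1.6641e-10·1.54972e-07 ≈ 2.579e-17.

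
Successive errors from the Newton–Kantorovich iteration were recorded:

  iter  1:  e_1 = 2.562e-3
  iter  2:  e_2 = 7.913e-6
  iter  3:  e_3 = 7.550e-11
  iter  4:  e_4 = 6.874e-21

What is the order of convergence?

Consecutive ratios: e_4/e_3 = 6.874e-21/7.550e-11 = 9.10464e-11, e_3/e_2 = 7.550e-11/7.913e-6 = 9.54126e-06.
p ≈ ln(9.10464e-11)/ln(9.54126e-06) = -23.1197/-11.5599 ≈ 2.00.
So the convergence is quadratic (order 2).

2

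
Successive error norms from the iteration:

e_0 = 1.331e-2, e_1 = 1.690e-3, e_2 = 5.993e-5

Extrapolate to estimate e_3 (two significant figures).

First estimate the order: p ≈ ln(e_2/e_1) / ln(e_1/e_0) = ln(5.993e-5/1.690e-3)/ln(1.690e-3/1.331e-2) = ln(0.0354615)/ln(0.126972) ≈ 1.6180.
Then e_3 ≈ e_2·(e_2/e_1)^p = 5.993e-5·(0.0354615)^1.6180 = 5.993e-5·0.00450305 ≈ 2.699e-07.

2.7e-7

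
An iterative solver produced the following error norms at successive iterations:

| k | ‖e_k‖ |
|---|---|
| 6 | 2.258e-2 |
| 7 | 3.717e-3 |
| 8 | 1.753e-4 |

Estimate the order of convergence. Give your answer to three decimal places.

p ≈ ln(‖e_8‖/‖e_7‖) / ln(‖e_7‖/‖e_6‖)
  = ln(1.753e-4/3.717e-3) / ln(3.717e-3/2.258e-2)
  = ln(0.0471617) / ln(0.164615)
  = -3.054173 / -1.804146 ≈ 1.692864

1.693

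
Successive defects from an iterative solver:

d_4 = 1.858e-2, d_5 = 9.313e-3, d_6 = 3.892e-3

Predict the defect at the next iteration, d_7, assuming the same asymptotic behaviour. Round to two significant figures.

First estimate the order: p ≈ ln(d_6/d_5) / ln(d_5/d_4) = ln(3.892e-3/9.313e-3)/ln(9.313e-3/1.858e-2) = ln(0.41791)/ln(0.501238) ≈ 1.2632.
Then d_7 ≈ d_6·(d_6/d_5)^p = 3.892e-3·(0.41791)^1.2632 = 3.892e-3·0.332163 ≈ 0.001293.

1.3e-3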